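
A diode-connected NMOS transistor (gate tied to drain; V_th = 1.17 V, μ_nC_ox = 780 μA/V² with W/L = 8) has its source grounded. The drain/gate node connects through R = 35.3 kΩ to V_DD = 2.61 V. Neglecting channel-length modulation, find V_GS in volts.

With gate tied to drain, V_GS = V_DS ≥ V_GS − V_th, so the device is in saturation.
k_n = μ_nC_ox · (W/L) = 6.24 mA/V².
KCL at the drain: ½ k_n (V_GS − V_th)² = (V_DD − V_GS)/R.
Let x = V_GS − 1.17. Then 110 x² + x − 1.44 = 0, giving x = 0.11 V (positive root), so V_GS = 1.28 V.
I_D = (V_DD − V_GS)/R = (2.61 − 1.28) / 35.3 = 0.0377 mA.

V_GS = 1.28 V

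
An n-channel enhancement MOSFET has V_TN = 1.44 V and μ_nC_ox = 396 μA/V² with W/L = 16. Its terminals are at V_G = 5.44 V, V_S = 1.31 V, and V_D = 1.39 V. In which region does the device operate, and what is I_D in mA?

Triode; I_D = 1.34 mA

V_GS = V_G − V_S = 5.44 − 1.31 = 4.13 V; V_DS = V_D − V_S = 1.39 − 1.31 = 0.08 V.
k_n = μ_nC_ox · (W/L) = 6.336 mA/V².
V_ov = V_GS − V_TN = 4.13 − 1.44 = 2.69 V.
Since V_DS = 0.08 V < V_ov = 2.69 V, the device is in the triode region.
I_D = k_n [V_ov · V_DS − ½ V_DS²] = 6.336 × [2.69 × 0.08 − 0.5 × 0.08²] = 1.34 mA.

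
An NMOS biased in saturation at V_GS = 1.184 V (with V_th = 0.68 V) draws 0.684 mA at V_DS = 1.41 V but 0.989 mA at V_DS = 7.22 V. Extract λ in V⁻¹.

With V_GS fixed, I_D ∝ (1 + λ V_DS) in saturation, so I_D2/I_D1 = (1 + λ V_DS2)/(1 + λ V_DS1).
0.989/0.684 = 1.446 = (1 + 7.22 λ)/(1 + 1.41 λ).
Solving: λ (I_D1 V_DS2 − I_D2 V_DS1) = I_D2 − I_D1, so λ = (0.989 − 0.684) / (0.684 × 7.22 − 0.989 × 1.41) = 0.305 / 3.54 = 0.0861 V⁻¹.

λ = 0.0861 V⁻¹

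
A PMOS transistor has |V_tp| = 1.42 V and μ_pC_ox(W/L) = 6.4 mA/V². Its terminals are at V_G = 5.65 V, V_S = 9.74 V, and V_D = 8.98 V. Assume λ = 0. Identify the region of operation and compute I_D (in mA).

V_SG = V_S − V_G = 9.74 − 5.65 = 4.09 V; V_SD = V_S − V_D = 9.74 − 8.98 = 0.76 V.
V_ov = V_SG − |V_tp| = 4.09 − 1.42 = 2.67 V.
Since V_SD = 0.76 V < V_ov = 2.67 V, the device is in the triode region.
I_D = k_p [V_ov · V_SD − ½ V_SD²] = 6.4 × [2.67 × 0.76 − 0.5 × 0.76²] = 11.1 mA.

Triode; I_D = 11.1 mA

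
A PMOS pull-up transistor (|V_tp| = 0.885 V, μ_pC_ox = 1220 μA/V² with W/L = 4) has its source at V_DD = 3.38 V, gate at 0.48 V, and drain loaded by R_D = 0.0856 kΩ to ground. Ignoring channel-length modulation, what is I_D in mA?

I_D = 9.91 mA

V_SG = V_DD − V_G = 3.38 − 0.48 = 2.9 V, so V_ov = 2.9 − 0.885 = 2.01 V.
k_p = μ_pC_ox · (W/L) = 4.88 mA/V².
Assume saturation: I_D = ½ k_p V_ov² = 0.5 × 4.88 × 2.01² = 9.91 mA, giving V_SD = V_DD − I_D R_D = 3.38 − 9.91 × 0.0856 = 2.53 V.
V_SD = 2.53 V ≥ V_ov = 2.01 V, confirming saturation.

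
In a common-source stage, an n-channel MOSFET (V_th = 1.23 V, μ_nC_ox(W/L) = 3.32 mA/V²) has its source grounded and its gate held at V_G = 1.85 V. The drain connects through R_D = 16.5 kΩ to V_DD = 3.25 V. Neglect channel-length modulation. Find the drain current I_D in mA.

V_GS = V_G = 1.85 V, so V_ov = 1.85 − 1.23 = 0.62 V.
Assume saturation: I_D = ½ k_n V_ov² = 0.5 × 3.32 × 0.62² = 0.638 mA, giving V_DS = V_DD − I_D R_D = 3.25 − 0.638 × 16.5 = -7.28 V.
But -7.28 V < V_ov = 0.62 V, so the device is actually in triode.
In triode I_D = k_n[V_ov V_DS − ½ V_DS²] and I_D = (V_DD − V_DS)/R_D. Equating: 27.4 V_DS² − 34.96 V_DS + 3.25 = 0, giving V_DS = 0.101 V (the root below V_ov).
I_D = (3.25 − 0.101) / 16.5 = 0.191 mA.

I_D = 0.191 mA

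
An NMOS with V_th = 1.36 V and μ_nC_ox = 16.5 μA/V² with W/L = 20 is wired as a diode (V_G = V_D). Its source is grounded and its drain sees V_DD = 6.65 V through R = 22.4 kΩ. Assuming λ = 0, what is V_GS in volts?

With gate tied to drain, V_GS = V_DS ≥ V_GS − V_th, so the device is in saturation.
k_n = μ_nC_ox · (W/L) = 0.33 mA/V².
KCL at the drain: ½ k_n (V_GS − V_th)² = (V_DD − V_GS)/R.
Let x = V_GS − 1.36. Then 3.7 x² + x − 5.29 = 0, giving x = 1.07 V (positive root), so V_GS = 2.43 V.
I_D = (V_DD − V_GS)/R = (6.65 − 2.43) / 22.4 = 0.188 mA.

V_GS = 2.43 V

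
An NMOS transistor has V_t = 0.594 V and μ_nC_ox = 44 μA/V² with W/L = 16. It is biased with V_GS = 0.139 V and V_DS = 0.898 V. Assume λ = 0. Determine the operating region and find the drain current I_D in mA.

Cutoff; I_D = 0 mA

V_GS = 0.139 V < V_t = 0.594 V, so the transistor is in cutoff.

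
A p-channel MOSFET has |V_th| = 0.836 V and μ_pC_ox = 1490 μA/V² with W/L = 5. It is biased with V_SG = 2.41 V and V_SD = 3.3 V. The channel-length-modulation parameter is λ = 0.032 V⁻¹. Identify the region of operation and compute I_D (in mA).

Saturation; I_D = 10.2 mA

k_p = μ_pC_ox · (W/L) = 7.45 mA/V².
V_ov = V_SG − |V_th| = 2.41 − 0.836 = 1.57 V.
Since V_SD = 3.3 V ≥ V_ov = 1.57 V, the device is in saturation.
I_D = ½ k_p V_ov² (1 + λ V_SD) = 0.5 × 7.45 × 1.57² × (1 + 0.032 × 3.3) = 10.2 mA.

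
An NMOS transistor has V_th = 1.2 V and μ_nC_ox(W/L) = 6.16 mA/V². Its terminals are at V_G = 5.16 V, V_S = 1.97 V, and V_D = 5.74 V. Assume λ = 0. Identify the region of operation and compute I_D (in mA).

V_GS = V_G − V_S = 5.16 − 1.97 = 3.19 V; V_DS = V_D − V_S = 5.74 − 1.97 = 3.77 V.
V_ov = V_GS − V_th = 3.19 − 1.2 = 1.99 V.
Since V_DS = 3.77 V ≥ V_ov = 1.99 V, the device is in saturation.
I_D = ½ k_n V_ov² = 0.5 × 6.16 × 1.99² = 12.2 mA.

Saturation; I_D = 12.2 mA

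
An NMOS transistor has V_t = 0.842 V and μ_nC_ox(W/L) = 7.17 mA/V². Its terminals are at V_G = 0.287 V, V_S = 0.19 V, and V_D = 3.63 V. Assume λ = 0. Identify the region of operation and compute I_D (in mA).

Cutoff; I_D = 0 mA

V_GS = V_G − V_S = 0.287 − 0.19 = 0.097 V; V_DS = V_D − V_S = 3.63 − 0.19 = 3.44 V.
V_GS = 0.097 V < V_t = 0.842 V, so the transistor is in cutoff.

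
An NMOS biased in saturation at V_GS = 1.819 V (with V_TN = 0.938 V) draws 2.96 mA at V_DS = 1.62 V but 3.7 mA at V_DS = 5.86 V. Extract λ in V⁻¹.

With V_GS fixed, I_D ∝ (1 + λ V_DS) in saturation, so I_D2/I_D1 = (1 + λ V_DS2)/(1 + λ V_DS1).
3.7/2.96 = 1.25 = (1 + 5.86 λ)/(1 + 1.62 λ).
Solving: λ (I_D1 V_DS2 − I_D2 V_DS1) = I_D2 − I_D1, so λ = (3.7 − 2.96) / (2.96 × 5.86 − 3.7 × 1.62) = 0.74 / 11.4 = 0.0652 V⁻¹.

λ = 0.0652 V⁻¹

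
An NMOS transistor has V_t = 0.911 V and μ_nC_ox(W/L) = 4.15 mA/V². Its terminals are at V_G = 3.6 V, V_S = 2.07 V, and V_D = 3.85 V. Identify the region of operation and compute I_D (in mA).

Saturation; I_D = 0.795 mA

V_GS = V_G − V_S = 3.6 − 2.07 = 1.53 V; V_DS = V_D − V_S = 3.85 − 2.07 = 1.78 V.
V_ov = V_GS − V_t = 1.53 − 0.911 = 0.619 V.
Since V_DS = 1.78 V ≥ V_ov = 0.619 V, the device is in saturation.
I_D = ½ k_n V_ov² = 0.5 × 4.15 × 0.619² = 0.795 mA.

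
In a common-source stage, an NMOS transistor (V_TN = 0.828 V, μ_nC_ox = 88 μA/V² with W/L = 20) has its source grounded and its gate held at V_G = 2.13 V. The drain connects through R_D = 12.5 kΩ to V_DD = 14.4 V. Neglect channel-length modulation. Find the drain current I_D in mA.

I_D = 1.10 mA

V_GS = V_G = 2.13 V, so V_ov = 2.13 − 0.828 = 1.3 V.
k_n = μ_nC_ox · (W/L) = 1.76 mA/V².
Assume saturation: I_D = ½ k_n V_ov² = 0.5 × 1.76 × 1.3² = 1.49 mA, giving V_DS = V_DD − I_D R_D = 14.4 − 1.49 × 12.5 = -4.25 V.
But -4.25 V < V_ov = 1.3 V, so the device is actually in triode.
In triode I_D = k_n[V_ov V_DS − ½ V_DS²] and I_D = (V_DD − V_DS)/R_D. Equating: 11 V_DS² − 29.64 V_DS + 14.4 = 0, giving V_DS = 0.636 V (the root below V_ov).
I_D = (14.4 − 0.636) / 12.5 = 1.1 mA.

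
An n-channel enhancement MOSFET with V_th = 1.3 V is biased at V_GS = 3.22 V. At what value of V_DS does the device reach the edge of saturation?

V_DS,sat = 1.92 V

The boundary between triode and saturation is V_DS = V_GS − V_th = V_ov.
V_ov = 3.22 − 1.3 = 1.92 V.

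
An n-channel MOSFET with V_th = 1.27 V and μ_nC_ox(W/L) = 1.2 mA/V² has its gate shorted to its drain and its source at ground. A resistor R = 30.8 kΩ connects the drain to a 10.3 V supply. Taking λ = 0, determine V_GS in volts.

With gate tied to drain, V_GS = V_DS ≥ V_GS − V_th, so the device is in saturation.
KCL at the drain: ½ k_n (V_GS − V_th)² = (V_DD − V_GS)/R.
Let x = V_GS − 1.27. Then 18.5 x² + x − 9.03 = 0, giving x = 0.672 V (positive root), so V_GS = 1.94 V.
I_D = (V_DD − V_GS)/R = (10.3 − 1.94) / 30.8 = 0.271 mA.

V_GS = 1.94 V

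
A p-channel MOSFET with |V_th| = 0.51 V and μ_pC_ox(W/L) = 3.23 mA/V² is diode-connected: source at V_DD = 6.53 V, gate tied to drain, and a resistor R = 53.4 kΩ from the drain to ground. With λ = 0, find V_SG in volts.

V_SG = 0.768 V

With gate tied to drain, V_SG = V_SD ≥ V_SG − |V_th|, so the device is in saturation.
KCL at the drain: ½ k_p (V_SG − |V_th|)² = (V_DD − V_SG)/R.
Let x = V_SG − 0.51. Then 86.2 x² + x − 6.02 = 0, giving x = 0.258 V (positive root), so V_SG = 0.768 V.
I_D = (V_DD − V_SG)/R = (6.53 − 0.768) / 53.4 = 0.108 mA.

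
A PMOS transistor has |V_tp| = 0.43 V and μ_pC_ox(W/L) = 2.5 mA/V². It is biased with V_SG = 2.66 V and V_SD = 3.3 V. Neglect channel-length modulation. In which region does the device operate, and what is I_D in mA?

V_ov = V_SG − |V_tp| = 2.66 − 0.43 = 2.23 V.
Since V_SD = 3.3 V ≥ V_ov = 2.23 V, the device is in saturation.
I_D = ½ k_p V_ov² = 0.5 × 2.5 × 2.23² = 6.22 mA.

Saturation; I_D = 6.22 mA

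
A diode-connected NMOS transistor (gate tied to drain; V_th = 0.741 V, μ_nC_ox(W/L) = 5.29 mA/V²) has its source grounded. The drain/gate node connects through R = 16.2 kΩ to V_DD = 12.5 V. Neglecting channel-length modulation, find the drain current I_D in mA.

I_D = 0.694 mA

With gate tied to drain, V_GS = V_DS ≥ V_GS − V_th, so the device is in saturation.
KCL at the drain: ½ k_n (V_GS − V_th)² = (V_DD − V_GS)/R.
Let x = V_GS − 0.741. Then 42.8 x² + x − 11.76 = 0, giving x = 0.512 V (positive root), so V_GS = 1.25 V.
I_D = (V_DD − V_GS)/R = (12.5 − 1.25) / 16.2 = 0.694 mA.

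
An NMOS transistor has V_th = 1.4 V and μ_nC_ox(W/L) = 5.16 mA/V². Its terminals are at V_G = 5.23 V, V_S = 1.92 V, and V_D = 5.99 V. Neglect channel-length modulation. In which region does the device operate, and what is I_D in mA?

V_GS = V_G − V_S = 5.23 − 1.92 = 3.31 V; V_DS = V_D − V_S = 5.99 − 1.92 = 4.07 V.
V_ov = V_GS − V_th = 3.31 − 1.4 = 1.91 V.
Since V_DS = 4.07 V ≥ V_ov = 1.91 V, the device is in saturation.
I_D = ½ k_n V_ov² = 0.5 × 5.16 × 1.91² = 9.41 mA.

Saturation; I_D = 9.41 mA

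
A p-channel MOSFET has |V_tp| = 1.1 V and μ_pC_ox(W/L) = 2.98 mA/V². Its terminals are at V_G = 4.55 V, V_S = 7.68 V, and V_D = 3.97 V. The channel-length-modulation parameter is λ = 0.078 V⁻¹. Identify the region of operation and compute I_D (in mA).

V_SG = V_S − V_G = 7.68 − 4.55 = 3.13 V; V_SD = V_S − V_D = 7.68 − 3.97 = 3.71 V.
V_ov = V_SG − |V_tp| = 3.13 − 1.1 = 2.03 V.
Since V_SD = 3.71 V ≥ V_ov = 2.03 V, the device is in saturation.
I_D = ½ k_p V_ov² (1 + λ V_SD) = 0.5 × 2.98 × 2.03² × (1 + 0.078 × 3.71) = 7.92 mA.

Saturation; I_D = 7.92 mA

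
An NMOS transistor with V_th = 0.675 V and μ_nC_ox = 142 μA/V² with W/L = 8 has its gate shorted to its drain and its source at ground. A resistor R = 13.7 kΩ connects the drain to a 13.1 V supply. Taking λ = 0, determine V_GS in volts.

V_GS = 1.88 V

With gate tied to drain, V_GS = V_DS ≥ V_GS − V_th, so the device is in saturation.
k_n = μ_nC_ox · (W/L) = 1.136 mA/V².
KCL at the drain: ½ k_n (V_GS − V_th)² = (V_DD − V_GS)/R.
Let x = V_GS − 0.675. Then 7.78 x² + x − 12.42 = 0, giving x = 1.2 V (positive root), so V_GS = 1.88 V.
I_D = (V_DD − V_GS)/R = (13.1 − 1.88) / 13.7 = 0.819 mA.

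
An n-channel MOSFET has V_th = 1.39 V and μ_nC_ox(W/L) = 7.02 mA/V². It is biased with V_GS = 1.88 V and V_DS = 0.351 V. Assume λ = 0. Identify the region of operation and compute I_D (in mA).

Triode; I_D = 0.775 mA

V_ov = V_GS − V_th = 1.88 − 1.39 = 0.49 V.
Since V_DS = 0.351 V < V_ov = 0.49 V, the device is in the triode region.
I_D = k_n [V_ov · V_DS − ½ V_DS²] = 7.02 × [0.49 × 0.351 − 0.5 × 0.351²] = 0.775 mA.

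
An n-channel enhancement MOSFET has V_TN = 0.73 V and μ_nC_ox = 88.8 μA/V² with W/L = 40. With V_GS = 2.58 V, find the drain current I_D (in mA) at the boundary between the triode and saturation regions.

I_D = 6.08 mA

At the boundary V_DS = V_ov = V_GS − V_TN = 2.58 − 0.73 = 1.85 V.
k_n = μ_nC_ox · (W/L) = 3.552 mA/V².
I_D = ½ k_n V_ov² = 0.5 × 3.552 × 1.85² = 6.08 mA.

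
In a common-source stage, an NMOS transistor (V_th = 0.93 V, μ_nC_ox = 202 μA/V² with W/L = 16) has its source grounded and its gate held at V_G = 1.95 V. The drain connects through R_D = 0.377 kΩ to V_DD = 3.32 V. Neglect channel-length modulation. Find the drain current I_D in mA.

V_GS = V_G = 1.95 V, so V_ov = 1.95 − 0.93 = 1.02 V.
k_n = μ_nC_ox · (W/L) = 3.232 mA/V².
Assume saturation: I_D = ½ k_n V_ov² = 0.5 × 3.232 × 1.02² = 1.68 mA, giving V_DS = V_DD − I_D R_D = 3.32 − 1.68 × 0.377 = 2.69 V.
V_DS = 2.69 V ≥ V_ov = 1.02 V, confirming saturation.

I_D = 1.68 mA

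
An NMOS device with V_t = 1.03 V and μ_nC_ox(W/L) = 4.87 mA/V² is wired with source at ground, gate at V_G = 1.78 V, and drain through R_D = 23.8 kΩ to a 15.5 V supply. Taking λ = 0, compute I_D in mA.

V_GS = V_G = 1.78 V, so V_ov = 1.78 − 1.03 = 0.75 V.
Assume saturation: I_D = ½ k_n V_ov² = 0.5 × 4.87 × 0.75² = 1.37 mA, giving V_DS = V_DD − I_D R_D = 15.5 − 1.37 × 23.8 = -17.1 V.
But -17.1 V < V_ov = 0.75 V, so the device is actually in triode.
In triode I_D = k_n[V_ov V_DS − ½ V_DS²] and I_D = (V_DD − V_DS)/R_D. Equating: 58 V_DS² − 87.93 V_DS + 15.5 = 0, giving V_DS = 0.204 V (the root below V_ov).
I_D = (15.5 − 0.204) / 23.8 = 0.643 mA.

I_D = 0.643 mA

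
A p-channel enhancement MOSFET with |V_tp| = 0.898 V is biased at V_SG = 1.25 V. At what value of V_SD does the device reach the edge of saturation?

The boundary between triode and saturation is V_SD = V_SG − |V_tp| = V_ov.
V_ov = 1.25 − 0.898 = 0.352 V.

V_SD,sat = 0.352 V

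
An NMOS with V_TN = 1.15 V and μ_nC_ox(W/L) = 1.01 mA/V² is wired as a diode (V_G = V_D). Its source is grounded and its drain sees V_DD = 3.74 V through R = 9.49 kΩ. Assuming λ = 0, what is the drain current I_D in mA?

With gate tied to drain, V_GS = V_DS ≥ V_GS − V_TN, so the device is in saturation.
KCL at the drain: ½ k_n (V_GS − V_TN)² = (V_DD − V_GS)/R.
Let x = V_GS − 1.15. Then 4.79 x² + x − 2.59 = 0, giving x = 0.638 V (positive root), so V_GS = 1.79 V.
I_D = (V_DD − V_GS)/R = (3.74 − 1.79) / 9.49 = 0.206 mA.

I_D = 0.206 mA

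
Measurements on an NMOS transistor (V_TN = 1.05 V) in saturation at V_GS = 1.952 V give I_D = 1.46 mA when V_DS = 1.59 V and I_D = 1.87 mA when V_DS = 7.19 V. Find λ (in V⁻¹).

With V_GS fixed, I_D ∝ (1 + λ V_DS) in saturation, so I_D2/I_D1 = (1 + λ V_DS2)/(1 + λ V_DS1).
1.87/1.46 = 1.281 = (1 + 7.19 λ)/(1 + 1.59 λ).
Solving: λ (I_D1 V_DS2 − I_D2 V_DS1) = I_D2 − I_D1, so λ = (1.87 − 1.46) / (1.46 × 7.19 − 1.87 × 1.59) = 0.41 / 7.52 = 0.0545 V⁻¹.

λ = 0.0545 V⁻¹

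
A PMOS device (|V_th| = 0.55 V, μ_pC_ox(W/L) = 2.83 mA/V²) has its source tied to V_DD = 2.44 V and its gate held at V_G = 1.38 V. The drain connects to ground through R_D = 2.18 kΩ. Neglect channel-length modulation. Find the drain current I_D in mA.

I_D = 0.368 mA

V_SG = V_DD − V_G = 2.44 − 1.38 = 1.06 V, so V_ov = 1.06 − 0.55 = 0.51 V.
Assume saturation: I_D = ½ k_p V_ov² = 0.5 × 2.83 × 0.51² = 0.368 mA, giving V_SD = V_DD − I_D R_D = 2.44 − 0.368 × 2.18 = 1.64 V.
V_SD = 1.64 V ≥ V_ov = 0.51 V, confirming saturation.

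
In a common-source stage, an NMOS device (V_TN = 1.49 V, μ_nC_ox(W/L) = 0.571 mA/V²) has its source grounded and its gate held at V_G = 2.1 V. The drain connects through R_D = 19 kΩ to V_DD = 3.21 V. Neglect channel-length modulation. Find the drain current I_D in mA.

V_GS = V_G = 2.1 V, so V_ov = 2.1 − 1.49 = 0.61 V.
Assume saturation: I_D = ½ k_n V_ov² = 0.5 × 0.571 × 0.61² = 0.106 mA, giving V_DS = V_DD − I_D R_D = 3.21 − 0.106 × 19 = 1.19 V.
V_DS = 1.19 V ≥ V_ov = 0.61 V, confirming saturation.

I_D = 0.106 mA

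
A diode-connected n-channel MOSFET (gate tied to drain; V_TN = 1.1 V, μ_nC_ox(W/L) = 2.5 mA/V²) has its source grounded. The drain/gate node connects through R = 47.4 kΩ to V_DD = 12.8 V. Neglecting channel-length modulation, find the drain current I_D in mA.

I_D = 0.238 mA

With gate tied to drain, V_GS = V_DS ≥ V_GS − V_TN, so the device is in saturation.
KCL at the drain: ½ k_n (V_GS − V_TN)² = (V_DD − V_GS)/R.
Let x = V_GS − 1.1. Then 59.2 x² + x − 11.7 = 0, giving x = 0.436 V (positive root), so V_GS = 1.54 V.
I_D = (V_DD − V_GS)/R = (12.8 − 1.54) / 47.4 = 0.238 mA.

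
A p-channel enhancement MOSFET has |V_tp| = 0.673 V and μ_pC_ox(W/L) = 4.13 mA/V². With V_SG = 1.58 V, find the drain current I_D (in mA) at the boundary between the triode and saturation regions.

I_D = 1.70 mA

At the boundary V_SD = V_ov = V_SG − |V_tp| = 1.58 − 0.673 = 0.907 V.
I_D = ½ k_p V_ov² = 0.5 × 4.13 × 0.907² = 1.7 mA.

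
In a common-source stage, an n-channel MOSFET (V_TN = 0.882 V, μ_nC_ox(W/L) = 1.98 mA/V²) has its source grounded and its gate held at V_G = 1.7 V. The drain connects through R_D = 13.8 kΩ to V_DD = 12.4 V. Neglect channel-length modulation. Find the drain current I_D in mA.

I_D = 0.662 mA

V_GS = V_G = 1.7 V, so V_ov = 1.7 − 0.882 = 0.818 V.
Assume saturation: I_D = ½ k_n V_ov² = 0.5 × 1.98 × 0.818² = 0.662 mA, giving V_DS = V_DD − I_D R_D = 12.4 − 0.662 × 13.8 = 3.26 V.
V_DS = 3.26 V ≥ V_ov = 0.818 V, confirming saturation.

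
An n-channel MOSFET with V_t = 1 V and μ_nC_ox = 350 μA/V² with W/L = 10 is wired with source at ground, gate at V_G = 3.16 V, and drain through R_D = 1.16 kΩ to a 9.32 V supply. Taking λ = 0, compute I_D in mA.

V_GS = V_G = 3.16 V, so V_ov = 3.16 − 1 = 2.16 V.
k_n = μ_nC_ox · (W/L) = 3.5 mA/V².
Assume saturation: I_D = ½ k_n V_ov² = 0.5 × 3.5 × 2.16² = 8.16 mA, giving V_DS = V_DD − I_D R_D = 9.32 − 8.16 × 1.16 = -0.151 V.
But -0.151 V < V_ov = 2.16 V, so the device is actually in triode.
In triode I_D = k_n[V_ov V_DS − ½ V_DS²] and I_D = (V_DD − V_DS)/R_D. Equating: 2.03 V_DS² − 9.77 V_DS + 9.32 = 0, giving V_DS = 1.31 V (the root below V_ov).
I_D = (9.32 − 1.31) / 1.16 = 6.9 mA.

I_D = 6.90 mA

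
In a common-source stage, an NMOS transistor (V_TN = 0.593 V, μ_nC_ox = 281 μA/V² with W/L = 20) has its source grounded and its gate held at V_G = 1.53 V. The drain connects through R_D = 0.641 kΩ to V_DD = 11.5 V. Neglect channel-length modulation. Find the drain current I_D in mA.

V_GS = V_G = 1.53 V, so V_ov = 1.53 − 0.593 = 0.937 V.
k_n = μ_nC_ox · (W/L) = 5.62 mA/V².
Assume saturation: I_D = ½ k_n V_ov² = 0.5 × 5.62 × 0.937² = 2.47 mA, giving V_DS = V_DD − I_D R_D = 11.5 − 2.47 × 0.641 = 9.92 V.
V_DS = 9.92 V ≥ V_ov = 0.937 V, confirming saturation.

I_D = 2.47 mA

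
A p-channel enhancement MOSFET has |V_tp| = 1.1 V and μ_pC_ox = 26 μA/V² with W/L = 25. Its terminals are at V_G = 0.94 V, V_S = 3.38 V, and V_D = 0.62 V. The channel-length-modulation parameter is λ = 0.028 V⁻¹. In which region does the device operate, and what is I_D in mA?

Saturation; I_D = 0.629 mA

V_SG = V_S − V_G = 3.38 − 0.94 = 2.44 V; V_SD = V_S − V_D = 3.38 − 0.62 = 2.76 V.
k_p = μ_pC_ox · (W/L) = 0.65 mA/V².
V_ov = V_SG − |V_tp| = 2.44 − 1.1 = 1.34 V.
Since V_SD = 2.76 V ≥ V_ov = 1.34 V, the device is in saturation.
I_D = ½ k_p V_ov² (1 + λ V_SD) = 0.5 × 0.65 × 1.34² × (1 + 0.028 × 2.76) = 0.629 mA.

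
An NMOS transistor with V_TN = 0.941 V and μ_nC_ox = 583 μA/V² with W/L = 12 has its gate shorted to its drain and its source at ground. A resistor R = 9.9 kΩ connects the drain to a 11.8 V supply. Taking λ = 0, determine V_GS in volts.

With gate tied to drain, V_GS = V_DS ≥ V_GS − V_TN, so the device is in saturation.
k_n = μ_nC_ox · (W/L) = 6.996 mA/V².
KCL at the drain: ½ k_n (V_GS − V_TN)² = (V_DD − V_GS)/R.
Let x = V_GS − 0.941. Then 34.6 x² + x − 10.86 = 0, giving x = 0.546 V (positive root), so V_GS = 1.49 V.
I_D = (V_DD − V_GS)/R = (11.8 − 1.49) / 9.9 = 1.04 mA.

V_GS = 1.49 V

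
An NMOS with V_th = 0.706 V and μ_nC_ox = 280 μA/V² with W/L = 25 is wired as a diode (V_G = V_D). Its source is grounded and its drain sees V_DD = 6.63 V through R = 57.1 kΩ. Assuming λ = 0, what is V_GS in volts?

With gate tied to drain, V_GS = V_DS ≥ V_GS − V_th, so the device is in saturation.
k_n = μ_nC_ox · (W/L) = 7 mA/V².
KCL at the drain: ½ k_n (V_GS − V_th)² = (V_DD − V_GS)/R.
Let x = V_GS − 0.706. Then 200 x² + x − 5.924 = 0, giving x = 0.17 V (positive root), so V_GS = 0.876 V.
I_D = (V_DD − V_GS)/R = (6.63 − 0.876) / 57.1 = 0.101 mA.

V_GS = 0.876 V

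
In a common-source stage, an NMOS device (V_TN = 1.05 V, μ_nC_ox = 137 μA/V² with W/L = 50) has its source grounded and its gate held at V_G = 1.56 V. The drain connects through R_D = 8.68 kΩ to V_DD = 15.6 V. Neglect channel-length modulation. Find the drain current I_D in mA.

V_GS = V_G = 1.56 V, so V_ov = 1.56 − 1.05 = 0.51 V.
k_n = μ_nC_ox · (W/L) = 6.85 mA/V².
Assume saturation: I_D = ½ k_n V_ov² = 0.5 × 6.85 × 0.51² = 0.891 mA, giving V_DS = V_DD − I_D R_D = 15.6 − 0.891 × 8.68 = 7.87 V.
V_DS = 7.87 V ≥ V_ov = 0.51 V, confirming saturation.

I_D = 0.891 mA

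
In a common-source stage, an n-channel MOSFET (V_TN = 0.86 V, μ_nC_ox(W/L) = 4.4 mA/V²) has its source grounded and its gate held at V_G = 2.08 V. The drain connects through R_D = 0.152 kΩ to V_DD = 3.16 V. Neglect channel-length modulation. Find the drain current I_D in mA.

V_GS = V_G = 2.08 V, so V_ov = 2.08 − 0.86 = 1.22 V.
Assume saturation: I_D = ½ k_n V_ov² = 0.5 × 4.4 × 1.22² = 3.27 mA, giving V_DS = V_DD − I_D R_D = 3.16 − 3.27 × 0.152 = 2.66 V.
V_DS = 2.66 V ≥ V_ov = 1.22 V, confirming saturation.

I_D = 3.27 mA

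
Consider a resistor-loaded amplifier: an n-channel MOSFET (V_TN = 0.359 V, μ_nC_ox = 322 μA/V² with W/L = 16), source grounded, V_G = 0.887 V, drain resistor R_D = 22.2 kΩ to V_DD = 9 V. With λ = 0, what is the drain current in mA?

I_D = 0.398 mA

V_GS = V_G = 0.887 V, so V_ov = 0.887 − 0.359 = 0.528 V.
k_n = μ_nC_ox · (W/L) = 5.152 mA/V².
Assume saturation: I_D = ½ k_n V_ov² = 0.5 × 5.152 × 0.528² = 0.718 mA, giving V_DS = V_DD − I_D R_D = 9 − 0.718 × 22.2 = -6.94 V.
But -6.94 V < V_ov = 0.528 V, so the device is actually in triode.
In triode I_D = k_n[V_ov V_DS − ½ V_DS²] and I_D = (V_DD − V_DS)/R_D. Equating: 57.2 V_DS² − 61.39 V_DS + 9 = 0, giving V_DS = 0.175 V (the root below V_ov).
I_D = (9 − 0.175) / 22.2 = 0.398 mA.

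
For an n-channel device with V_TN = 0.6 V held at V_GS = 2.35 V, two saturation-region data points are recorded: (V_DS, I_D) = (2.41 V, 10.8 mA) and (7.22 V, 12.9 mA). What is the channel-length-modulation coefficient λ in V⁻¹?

With V_GS fixed, I_D ∝ (1 + λ V_DS) in saturation, so I_D2/I_D1 = (1 + λ V_DS2)/(1 + λ V_DS1).
12.9/10.8 = 1.194 = (1 + 7.22 λ)/(1 + 2.41 λ).
Solving: λ (I_D1 V_DS2 − I_D2 V_DS1) = I_D2 − I_D1, so λ = (12.9 − 10.8) / (10.8 × 7.22 − 12.9 × 2.41) = 2.1 / 46.9 = 0.0448 V⁻¹.

λ = 0.0448 V⁻¹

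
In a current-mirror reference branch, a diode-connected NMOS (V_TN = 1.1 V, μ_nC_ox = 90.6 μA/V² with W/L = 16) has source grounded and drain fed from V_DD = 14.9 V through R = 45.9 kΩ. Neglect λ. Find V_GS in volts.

With gate tied to drain, V_GS = V_DS ≥ V_GS − V_TN, so the device is in saturation.
k_n = μ_nC_ox · (W/L) = 1.45 mA/V².
KCL at the drain: ½ k_n (V_GS − V_TN)² = (V_DD − V_GS)/R.
Let x = V_GS − 1.1. Then 33.3 x² + x − 13.8 = 0, giving x = 0.629 V (positive root), so V_GS = 1.73 V.
I_D = (V_DD − V_GS)/R = (14.9 − 1.73) / 45.9 = 0.287 mA.

V_GS = 1.73 V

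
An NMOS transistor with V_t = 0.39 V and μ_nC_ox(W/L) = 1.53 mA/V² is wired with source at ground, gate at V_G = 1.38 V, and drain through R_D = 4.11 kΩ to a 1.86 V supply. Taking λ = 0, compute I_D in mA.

I_D = 0.381 mA

V_GS = V_G = 1.38 V, so V_ov = 1.38 − 0.39 = 0.99 V.
Assume saturation: I_D = ½ k_n V_ov² = 0.5 × 1.53 × 0.99² = 0.75 mA, giving V_DS = V_DD − I_D R_D = 1.86 − 0.75 × 4.11 = -1.22 V.
But -1.22 V < V_ov = 0.99 V, so the device is actually in triode.
In triode I_D = k_n[V_ov V_DS − ½ V_DS²] and I_D = (V_DD − V_DS)/R_D. Equating: 3.14 V_DS² − 7.225 V_DS + 1.86 = 0, giving V_DS = 0.295 V (the root below V_ov).
I_D = (1.86 − 0.295) / 4.11 = 0.381 mA.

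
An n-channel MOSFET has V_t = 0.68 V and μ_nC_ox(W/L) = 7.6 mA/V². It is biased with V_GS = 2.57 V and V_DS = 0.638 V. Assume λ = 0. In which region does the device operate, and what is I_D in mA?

Triode; I_D = 7.62 mA

V_ov = V_GS − V_t = 2.57 − 0.68 = 1.89 V.
Since V_DS = 0.638 V < V_ov = 1.89 V, the device is in the triode region.
I_D = k_n [V_ov · V_DS − ½ V_DS²] = 7.6 × [1.89 × 0.638 − 0.5 × 0.638²] = 7.62 mA.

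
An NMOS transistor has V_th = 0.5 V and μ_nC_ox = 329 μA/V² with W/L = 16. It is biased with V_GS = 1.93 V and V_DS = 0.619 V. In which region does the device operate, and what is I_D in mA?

k_n = μ_nC_ox · (W/L) = 5.264 mA/V².
V_ov = V_GS − V_th = 1.93 − 0.5 = 1.43 V.
Since V_DS = 0.619 V < V_ov = 1.43 V, the device is in the triode region.
I_D = k_n [V_ov · V_DS − ½ V_DS²] = 5.264 × [1.43 × 0.619 − 0.5 × 0.619²] = 3.65 mA.

Triode; I_D = 3.65 mA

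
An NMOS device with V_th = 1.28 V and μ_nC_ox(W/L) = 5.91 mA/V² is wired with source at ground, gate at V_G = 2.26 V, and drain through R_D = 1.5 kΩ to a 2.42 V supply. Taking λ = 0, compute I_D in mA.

V_GS = V_G = 2.26 V, so V_ov = 2.26 − 1.28 = 0.98 V.
Assume saturation: I_D = ½ k_n V_ov² = 0.5 × 5.91 × 0.98² = 2.84 mA, giving V_DS = V_DD − I_D R_D = 2.42 − 2.84 × 1.5 = -1.84 V.
But -1.84 V < V_ov = 0.98 V, so the device is actually in triode.
In triode I_D = k_n[V_ov V_DS − ½ V_DS²] and I_D = (V_DD − V_DS)/R_D. Equating: 4.43 V_DS² − 9.688 V_DS + 2.42 = 0, giving V_DS = 0.288 V (the root below V_ov).
I_D = (2.42 − 0.288) / 1.5 = 1.42 mA.

I_D = 1.42 mA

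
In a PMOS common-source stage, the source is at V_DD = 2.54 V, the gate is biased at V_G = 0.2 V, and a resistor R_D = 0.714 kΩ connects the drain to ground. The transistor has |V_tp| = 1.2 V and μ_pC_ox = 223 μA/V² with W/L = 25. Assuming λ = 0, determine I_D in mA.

I_D = 2.75 mA

V_SG = V_DD − V_G = 2.54 − 0.2 = 2.34 V, so V_ov = 2.34 − 1.2 = 1.14 V.
k_p = μ_pC_ox · (W/L) = 5.575 mA/V².
Assume saturation: I_D = ½ k_p V_ov² = 0.5 × 5.575 × 1.14² = 3.62 mA, giving V_SD = V_DD − I_D R_D = 2.54 − 3.62 × 0.714 = -0.0466 V.
But -0.0466 V < V_ov = 1.14 V, so the device is actually in triode.
In triode I_D = k_p[V_ov V_SD − ½ V_SD²] and I_D = (V_DD − V_SD)/R_D. Equating: 1.99 V_SD² − 5.538 V_SD + 2.54 = 0, giving V_SD = 0.579 V (the root below V_ov).
I_D = (2.54 − 0.579) / 0.714 = 2.75 mA.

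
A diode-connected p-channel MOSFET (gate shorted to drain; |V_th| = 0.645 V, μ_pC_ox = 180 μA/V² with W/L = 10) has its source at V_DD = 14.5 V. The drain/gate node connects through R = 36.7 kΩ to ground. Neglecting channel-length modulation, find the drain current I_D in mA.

With gate tied to drain, V_SG = V_SD ≥ V_SG − |V_th|, so the device is in saturation.
k_p = μ_pC_ox · (W/L) = 1.8 mA/V².
KCL at the drain: ½ k_p (V_SG − |V_th|)² = (V_DD − V_SG)/R.
Let x = V_SG − 0.645. Then 33 x² + x − 13.86 = 0, giving x = 0.633 V (positive root), so V_SG = 1.28 V.
I_D = (V_DD − V_SG)/R = (14.5 − 1.28) / 36.7 = 0.36 mA.

I_D = 0.360 mA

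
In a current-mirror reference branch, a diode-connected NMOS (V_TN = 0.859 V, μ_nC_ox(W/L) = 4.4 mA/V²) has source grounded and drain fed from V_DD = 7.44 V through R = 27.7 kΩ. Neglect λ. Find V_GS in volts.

V_GS = 1.18 V

With gate tied to drain, V_GS = V_DS ≥ V_GS − V_TN, so the device is in saturation.
KCL at the drain: ½ k_n (V_GS − V_TN)² = (V_DD − V_GS)/R.
Let x = V_GS − 0.859. Then 60.9 x² + x − 6.581 = 0, giving x = 0.321 V (positive root), so V_GS = 1.18 V.
I_D = (V_DD − V_GS)/R = (7.44 − 1.18) / 27.7 = 0.226 mA.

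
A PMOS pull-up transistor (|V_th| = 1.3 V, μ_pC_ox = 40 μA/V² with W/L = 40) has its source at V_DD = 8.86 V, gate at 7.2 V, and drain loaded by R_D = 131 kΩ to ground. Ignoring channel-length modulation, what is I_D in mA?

I_D = 0.0665 mA

V_SG = V_DD − V_G = 8.86 − 7.2 = 1.66 V, so V_ov = 1.66 − 1.3 = 0.36 V.
k_p = μ_pC_ox · (W/L) = 1.6 mA/V².
Assume saturation: I_D = ½ k_p V_ov² = 0.5 × 1.6 × 0.36² = 0.104 mA, giving V_SD = V_DD − I_D R_D = 8.86 − 0.104 × 131 = -4.72 V.
But -4.72 V < V_ov = 0.36 V, so the device is actually in triode.
In triode I_D = k_p[V_ov V_SD − ½ V_SD²] and I_D = (V_DD − V_SD)/R_D. Equating: 105 V_SD² − 76.46 V_SD + 8.86 = 0, giving V_SD = 0.145 V (the root below V_ov).
I_D = (8.86 − 0.145) / 131 = 0.0665 mA.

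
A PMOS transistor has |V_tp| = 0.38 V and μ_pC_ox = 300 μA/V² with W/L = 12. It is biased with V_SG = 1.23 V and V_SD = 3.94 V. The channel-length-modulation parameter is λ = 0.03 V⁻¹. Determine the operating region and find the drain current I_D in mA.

k_p = μ_pC_ox · (W/L) = 3.6 mA/V².
V_ov = V_SG − |V_tp| = 1.23 − 0.38 = 0.85 V.
Since V_SD = 3.94 V ≥ V_ov = 0.85 V, the device is in saturation.
I_D = ½ k_p V_ov² (1 + λ V_SD) = 0.5 × 3.6 × 0.85² × (1 + 0.03 × 3.94) = 1.45 mA.

Saturation; I_D = 1.45 mA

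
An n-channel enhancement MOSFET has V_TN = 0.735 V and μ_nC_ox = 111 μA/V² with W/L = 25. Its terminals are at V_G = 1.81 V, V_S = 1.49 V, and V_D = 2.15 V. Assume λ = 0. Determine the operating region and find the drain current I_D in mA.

Cutoff; I_D = 0 mA

V_GS = V_G − V_S = 1.81 − 1.49 = 0.32 V; V_DS = V_D − V_S = 2.15 − 1.49 = 0.66 V.
V_GS = 0.32 V < V_TN = 0.735 V, so the transistor is in cutoff.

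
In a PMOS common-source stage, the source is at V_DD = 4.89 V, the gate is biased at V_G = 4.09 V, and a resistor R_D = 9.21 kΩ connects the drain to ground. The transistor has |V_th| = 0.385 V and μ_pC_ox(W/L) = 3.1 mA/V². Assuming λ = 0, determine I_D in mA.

I_D = 0.267 mA

V_SG = V_DD − V_G = 4.89 − 4.09 = 0.8 V, so V_ov = 0.8 − 0.385 = 0.415 V.
Assume saturation: I_D = ½ k_p V_ov² = 0.5 × 3.1 × 0.415² = 0.267 mA, giving V_SD = V_DD − I_D R_D = 4.89 − 0.267 × 9.21 = 2.43 V.
V_SD = 2.43 V ≥ V_ov = 0.415 V, confirming saturation.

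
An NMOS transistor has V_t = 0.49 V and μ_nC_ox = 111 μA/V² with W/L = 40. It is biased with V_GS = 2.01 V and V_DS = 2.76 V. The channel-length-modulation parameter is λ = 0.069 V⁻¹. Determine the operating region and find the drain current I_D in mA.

k_n = μ_nC_ox · (W/L) = 4.44 mA/V².
V_ov = V_GS − V_t = 2.01 − 0.49 = 1.52 V.
Since V_DS = 2.76 V ≥ V_ov = 1.52 V, the device is in saturation.
I_D = ½ k_n V_ov² (1 + λ V_DS) = 0.5 × 4.44 × 1.52² × (1 + 0.069 × 2.76) = 6.11 mA.

Saturation; I_D = 6.11 mA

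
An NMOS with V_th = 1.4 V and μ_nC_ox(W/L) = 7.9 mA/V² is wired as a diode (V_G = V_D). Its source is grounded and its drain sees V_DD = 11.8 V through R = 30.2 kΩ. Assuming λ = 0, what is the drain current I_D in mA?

With gate tied to drain, V_GS = V_DS ≥ V_GS − V_th, so the device is in saturation.
KCL at the drain: ½ k_n (V_GS − V_th)² = (V_DD − V_GS)/R.
Let x = V_GS − 1.4. Then 119 x² + x − 10.4 = 0, giving x = 0.291 V (positive root), so V_GS = 1.69 V.
I_D = (V_DD − V_GS)/R = (11.8 − 1.69) / 30.2 = 0.335 mA.

I_D = 0.335 mA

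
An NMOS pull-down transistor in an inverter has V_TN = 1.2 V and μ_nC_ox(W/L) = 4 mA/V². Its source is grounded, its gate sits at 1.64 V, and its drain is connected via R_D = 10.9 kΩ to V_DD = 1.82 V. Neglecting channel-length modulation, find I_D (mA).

V_GS = V_G = 1.64 V, so V_ov = 1.64 − 1.2 = 0.44 V.
Assume saturation: I_D = ½ k_n V_ov² = 0.5 × 4 × 0.44² = 0.387 mA, giving V_DS = V_DD − I_D R_D = 1.82 − 0.387 × 10.9 = -2.4 V.
But -2.4 V < V_ov = 0.44 V, so the device is actually in triode.
In triode I_D = k_n[V_ov V_DS − ½ V_DS²] and I_D = (V_DD − V_DS)/R_D. Equating: 21.8 V_DS² − 20.18 V_DS + 1.82 = 0, giving V_DS = 0.101 V (the root below V_ov).
I_D = (1.82 − 0.101) / 10.9 = 0.158 mA.

I_D = 0.158 mA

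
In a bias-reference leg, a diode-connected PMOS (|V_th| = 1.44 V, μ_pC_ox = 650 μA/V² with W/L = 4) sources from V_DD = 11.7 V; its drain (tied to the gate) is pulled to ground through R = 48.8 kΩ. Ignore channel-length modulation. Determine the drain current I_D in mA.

I_D = 0.202 mA

With gate tied to drain, V_SG = V_SD ≥ V_SG − |V_th|, so the device is in saturation.
k_p = μ_pC_ox · (W/L) = 2.6 mA/V².
KCL at the drain: ½ k_p (V_SG − |V_th|)² = (V_DD − V_SG)/R.
Let x = V_SG − 1.44. Then 63.4 x² + x − 10.26 = 0, giving x = 0.394 V (positive root), so V_SG = 1.83 V.
I_D = (V_DD − V_SG)/R = (11.7 − 1.83) / 48.8 = 0.202 mA.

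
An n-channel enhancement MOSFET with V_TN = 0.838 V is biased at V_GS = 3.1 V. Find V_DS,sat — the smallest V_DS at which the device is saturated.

V_DS,sat = 2.26 V

The boundary between triode and saturation is V_DS = V_GS − V_TN = V_ov.
V_ov = 3.1 − 0.838 = 2.26 V.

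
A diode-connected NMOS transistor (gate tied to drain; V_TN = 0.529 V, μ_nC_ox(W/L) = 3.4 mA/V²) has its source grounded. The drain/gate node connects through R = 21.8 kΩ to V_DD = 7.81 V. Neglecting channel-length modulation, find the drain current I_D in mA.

I_D = 0.314 mA

With gate tied to drain, V_GS = V_DS ≥ V_GS − V_TN, so the device is in saturation.
KCL at the drain: ½ k_n (V_GS − V_TN)² = (V_DD − V_GS)/R.
Let x = V_GS − 0.529. Then 37.1 x² + x − 7.281 = 0, giving x = 0.43 V (positive root), so V_GS = 0.959 V.
I_D = (V_DD − V_GS)/R = (7.81 − 0.959) / 21.8 = 0.314 mA.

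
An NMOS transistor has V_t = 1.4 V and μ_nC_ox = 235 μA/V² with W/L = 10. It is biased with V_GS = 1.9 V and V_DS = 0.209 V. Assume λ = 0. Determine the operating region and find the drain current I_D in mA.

k_n = μ_nC_ox · (W/L) = 2.35 mA/V².
V_ov = V_GS − V_t = 1.9 − 1.4 = 0.5 V.
Since V_DS = 0.209 V < V_ov = 0.5 V, the device is in the triode region.
I_D = k_n [V_ov · V_DS − ½ V_DS²] = 2.35 × [0.5 × 0.209 − 0.5 × 0.209²] = 0.194 mA.

Triode; I_D = 0.194 mA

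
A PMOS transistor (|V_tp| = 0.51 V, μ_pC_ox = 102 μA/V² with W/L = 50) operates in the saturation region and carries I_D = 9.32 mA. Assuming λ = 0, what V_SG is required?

k_p = μ_pC_ox · (W/L) = 5.1 mA/V².
In saturation I_D = ½ k_p (V_SG − |V_tp|)², so V_SG − |V_tp| = √(2 I_D / k_p) = √(2 × 9.32 / 5.1) = 1.91 V.
V_SG = 0.51 + 1.91 = 2.42 V.

V_SG = 2.42 V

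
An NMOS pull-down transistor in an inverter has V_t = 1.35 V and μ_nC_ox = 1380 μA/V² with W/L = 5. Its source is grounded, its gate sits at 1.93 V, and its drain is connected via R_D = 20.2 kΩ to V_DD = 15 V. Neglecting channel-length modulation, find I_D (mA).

V_GS = V_G = 1.93 V, so V_ov = 1.93 − 1.35 = 0.58 V.
k_n = μ_nC_ox · (W/L) = 6.9 mA/V².
Assume saturation: I_D = ½ k_n V_ov² = 0.5 × 6.9 × 0.58² = 1.16 mA, giving V_DS = V_DD − I_D R_D = 15 − 1.16 × 20.2 = -8.44 V.
But -8.44 V < V_ov = 0.58 V, so the device is actually in triode.
In triode I_D = k_n[V_ov V_DS − ½ V_DS²] and I_D = (V_DD − V_DS)/R_D. Equating: 69.7 V_DS² − 81.84 V_DS + 15 = 0, giving V_DS = 0.227 V (the root below V_ov).
I_D = (15 − 0.227) / 20.2 = 0.731 mA.

I_D = 0.731 mA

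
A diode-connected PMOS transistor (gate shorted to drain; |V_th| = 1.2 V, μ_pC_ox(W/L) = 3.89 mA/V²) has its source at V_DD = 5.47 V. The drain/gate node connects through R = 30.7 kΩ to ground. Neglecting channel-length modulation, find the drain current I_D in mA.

With gate tied to drain, V_SG = V_SD ≥ V_SG − |V_th|, so the device is in saturation.
KCL at the drain: ½ k_p (V_SG − |V_th|)² = (V_DD − V_SG)/R.
Let x = V_SG − 1.2. Then 59.7 x² + x − 4.27 = 0, giving x = 0.259 V (positive root), so V_SG = 1.46 V.
I_D = (V_DD − V_SG)/R = (5.47 − 1.46) / 30.7 = 0.131 mA.

I_D = 0.131 mA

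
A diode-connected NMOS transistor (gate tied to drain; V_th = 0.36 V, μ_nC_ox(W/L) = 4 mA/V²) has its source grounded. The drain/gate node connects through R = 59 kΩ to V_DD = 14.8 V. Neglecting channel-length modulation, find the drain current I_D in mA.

With gate tied to drain, V_GS = V_DS ≥ V_GS − V_th, so the device is in saturation.
KCL at the drain: ½ k_n (V_GS − V_th)² = (V_DD − V_GS)/R.
Let x = V_GS − 0.36. Then 118 x² + x − 14.44 = 0, giving x = 0.346 V (positive root), so V_GS = 0.706 V.
I_D = (V_DD − V_GS)/R = (14.8 − 0.706) / 59 = 0.239 mA.

I_D = 0.239 mA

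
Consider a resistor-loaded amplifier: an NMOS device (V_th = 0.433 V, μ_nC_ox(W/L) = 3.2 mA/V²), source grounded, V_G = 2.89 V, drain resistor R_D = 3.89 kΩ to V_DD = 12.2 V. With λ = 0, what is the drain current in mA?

V_GS = V_G = 2.89 V, so V_ov = 2.89 − 0.433 = 2.46 V.
Assume saturation: I_D = ½ k_n V_ov² = 0.5 × 3.2 × 2.46² = 9.66 mA, giving V_DS = V_DD − I_D R_D = 12.2 − 9.66 × 3.89 = -25.4 V.
But -25.4 V < V_ov = 2.46 V, so the device is actually in triode.
In triode I_D = k_n[V_ov V_DS − ½ V_DS²] and I_D = (V_DD − V_DS)/R_D. Equating: 6.22 V_DS² − 31.58 V_DS + 12.2 = 0, giving V_DS = 0.421 V (the root below V_ov).
I_D = (12.2 − 0.421) / 3.89 = 3.03 mA.

I_D = 3.03 mA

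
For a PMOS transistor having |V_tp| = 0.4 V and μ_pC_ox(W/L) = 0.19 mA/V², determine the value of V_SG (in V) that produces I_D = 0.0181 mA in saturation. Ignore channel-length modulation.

V_SG = 0.836 V

In saturation I_D = ½ k_p (V_SG − |V_tp|)², so V_SG − |V_tp| = √(2 I_D / k_p) = √(2 × 0.0181 / 0.19) = 0.436 V.
V_SG = 0.4 + 0.436 = 0.836 V.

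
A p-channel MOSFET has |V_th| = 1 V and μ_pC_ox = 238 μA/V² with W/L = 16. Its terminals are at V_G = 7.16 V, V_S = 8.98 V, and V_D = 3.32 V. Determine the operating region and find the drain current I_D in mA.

Saturation; I_D = 1.28 mA

V_SG = V_S − V_G = 8.98 − 7.16 = 1.82 V; V_SD = V_S − V_D = 8.98 − 3.32 = 5.66 V.
k_p = μ_pC_ox · (W/L) = 3.808 mA/V².
V_ov = V_SG − |V_th| = 1.82 − 1 = 0.82 V.
Since V_SD = 5.66 V ≥ V_ov = 0.82 V, the device is in saturation.
I_D = ½ k_p V_ov² = 0.5 × 3.808 × 0.82² = 1.28 mA.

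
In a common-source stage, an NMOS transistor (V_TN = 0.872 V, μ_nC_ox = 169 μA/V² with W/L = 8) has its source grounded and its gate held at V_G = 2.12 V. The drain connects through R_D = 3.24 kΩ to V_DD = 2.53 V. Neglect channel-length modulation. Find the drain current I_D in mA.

I_D = 0.638 mA

V_GS = V_G = 2.12 V, so V_ov = 2.12 − 0.872 = 1.25 V.
k_n = μ_nC_ox · (W/L) = 1.352 mA/V².
Assume saturation: I_D = ½ k_n V_ov² = 0.5 × 1.352 × 1.25² = 1.05 mA, giving V_DS = V_DD − I_D R_D = 2.53 − 1.05 × 3.24 = -0.881 V.
But -0.881 V < V_ov = 1.25 V, so the device is actually in triode.
In triode I_D = k_n[V_ov V_DS − ½ V_DS²] and I_D = (V_DD − V_DS)/R_D. Equating: 2.19 V_DS² − 6.467 V_DS + 2.53 = 0, giving V_DS = 0.464 V (the root below V_ov).
I_D = (2.53 − 0.464) / 3.24 = 0.638 mA.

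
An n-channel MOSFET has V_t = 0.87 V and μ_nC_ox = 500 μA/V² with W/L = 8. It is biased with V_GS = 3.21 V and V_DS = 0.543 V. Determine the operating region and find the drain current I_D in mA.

Triode; I_D = 4.49 mA

k_n = μ_nC_ox · (W/L) = 4 mA/V².
V_ov = V_GS − V_t = 3.21 − 0.87 = 2.34 V.
Since V_DS = 0.543 V < V_ov = 2.34 V, the device is in the triode region.
I_D = k_n [V_ov · V_DS − ½ V_DS²] = 4 × [2.34 × 0.543 − 0.5 × 0.543²] = 4.49 mA.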